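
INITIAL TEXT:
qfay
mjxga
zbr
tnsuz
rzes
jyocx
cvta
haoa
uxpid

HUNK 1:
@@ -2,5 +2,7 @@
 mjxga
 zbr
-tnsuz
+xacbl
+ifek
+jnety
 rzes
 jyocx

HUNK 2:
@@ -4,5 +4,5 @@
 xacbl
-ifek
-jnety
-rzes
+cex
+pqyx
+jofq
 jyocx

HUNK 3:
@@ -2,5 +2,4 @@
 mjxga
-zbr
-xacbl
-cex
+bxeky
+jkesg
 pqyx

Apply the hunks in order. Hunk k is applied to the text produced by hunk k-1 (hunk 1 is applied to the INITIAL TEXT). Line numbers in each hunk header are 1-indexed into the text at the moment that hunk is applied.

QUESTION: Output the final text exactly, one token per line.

Answer: qfay
mjxga
bxeky
jkesg
pqyx
jofq
jyocx
cvta
haoa
uxpid

Derivation:
Hunk 1: at line 2 remove [tnsuz] add [xacbl,ifek,jnety] -> 11 lines: qfay mjxga zbr xacbl ifek jnety rzes jyocx cvta haoa uxpid
Hunk 2: at line 4 remove [ifek,jnety,rzes] add [cex,pqyx,jofq] -> 11 lines: qfay mjxga zbr xacbl cex pqyx jofq jyocx cvta haoa uxpid
Hunk 3: at line 2 remove [zbr,xacbl,cex] add [bxeky,jkesg] -> 10 lines: qfay mjxga bxeky jkesg pqyx jofq jyocx cvta haoa uxpid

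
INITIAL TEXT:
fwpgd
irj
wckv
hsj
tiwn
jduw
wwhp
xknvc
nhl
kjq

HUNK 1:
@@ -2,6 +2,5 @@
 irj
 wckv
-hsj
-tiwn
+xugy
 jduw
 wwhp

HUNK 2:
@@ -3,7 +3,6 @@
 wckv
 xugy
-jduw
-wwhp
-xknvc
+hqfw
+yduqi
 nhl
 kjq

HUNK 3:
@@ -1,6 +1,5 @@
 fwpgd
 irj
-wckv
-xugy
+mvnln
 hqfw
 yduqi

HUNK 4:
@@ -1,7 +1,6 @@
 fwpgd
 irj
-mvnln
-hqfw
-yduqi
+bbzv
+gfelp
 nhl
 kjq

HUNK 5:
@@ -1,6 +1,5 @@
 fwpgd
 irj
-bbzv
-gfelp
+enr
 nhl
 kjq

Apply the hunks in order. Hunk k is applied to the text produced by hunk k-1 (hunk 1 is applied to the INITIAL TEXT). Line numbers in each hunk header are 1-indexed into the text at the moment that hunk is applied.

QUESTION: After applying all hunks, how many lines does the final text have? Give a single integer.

Answer: 5

Derivation:
Hunk 1: at line 2 remove [hsj,tiwn] add [xugy] -> 9 lines: fwpgd irj wckv xugy jduw wwhp xknvc nhl kjq
Hunk 2: at line 3 remove [jduw,wwhp,xknvc] add [hqfw,yduqi] -> 8 lines: fwpgd irj wckv xugy hqfw yduqi nhl kjq
Hunk 3: at line 1 remove [wckv,xugy] add [mvnln] -> 7 lines: fwpgd irj mvnln hqfw yduqi nhl kjq
Hunk 4: at line 1 remove [mvnln,hqfw,yduqi] add [bbzv,gfelp] -> 6 lines: fwpgd irj bbzv gfelp nhl kjq
Hunk 5: at line 1 remove [bbzv,gfelp] add [enr] -> 5 lines: fwpgd irj enr nhl kjq
Final line count: 5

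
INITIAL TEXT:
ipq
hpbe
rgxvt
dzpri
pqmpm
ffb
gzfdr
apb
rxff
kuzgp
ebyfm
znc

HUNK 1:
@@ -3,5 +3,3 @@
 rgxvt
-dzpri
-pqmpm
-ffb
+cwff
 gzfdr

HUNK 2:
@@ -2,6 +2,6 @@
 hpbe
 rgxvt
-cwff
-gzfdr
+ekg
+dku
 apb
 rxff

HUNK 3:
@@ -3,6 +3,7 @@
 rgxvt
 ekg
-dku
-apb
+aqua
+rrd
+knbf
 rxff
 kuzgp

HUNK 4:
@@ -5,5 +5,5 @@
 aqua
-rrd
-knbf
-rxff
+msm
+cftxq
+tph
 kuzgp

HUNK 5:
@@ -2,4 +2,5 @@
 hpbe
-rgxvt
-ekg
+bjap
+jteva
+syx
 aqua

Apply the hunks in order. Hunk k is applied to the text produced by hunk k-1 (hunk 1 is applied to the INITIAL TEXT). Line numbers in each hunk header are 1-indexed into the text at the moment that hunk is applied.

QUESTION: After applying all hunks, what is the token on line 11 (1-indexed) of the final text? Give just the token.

Answer: ebyfm

Derivation:
Hunk 1: at line 3 remove [dzpri,pqmpm,ffb] add [cwff] -> 10 lines: ipq hpbe rgxvt cwff gzfdr apb rxff kuzgp ebyfm znc
Hunk 2: at line 2 remove [cwff,gzfdr] add [ekg,dku] -> 10 lines: ipq hpbe rgxvt ekg dku apb rxff kuzgp ebyfm znc
Hunk 3: at line 3 remove [dku,apb] add [aqua,rrd,knbf] -> 11 lines: ipq hpbe rgxvt ekg aqua rrd knbf rxff kuzgp ebyfm znc
Hunk 4: at line 5 remove [rrd,knbf,rxff] add [msm,cftxq,tph] -> 11 lines: ipq hpbe rgxvt ekg aqua msm cftxq tph kuzgp ebyfm znc
Hunk 5: at line 2 remove [rgxvt,ekg] add [bjap,jteva,syx] -> 12 lines: ipq hpbe bjap jteva syx aqua msm cftxq tph kuzgp ebyfm znc
Final line 11: ebyfm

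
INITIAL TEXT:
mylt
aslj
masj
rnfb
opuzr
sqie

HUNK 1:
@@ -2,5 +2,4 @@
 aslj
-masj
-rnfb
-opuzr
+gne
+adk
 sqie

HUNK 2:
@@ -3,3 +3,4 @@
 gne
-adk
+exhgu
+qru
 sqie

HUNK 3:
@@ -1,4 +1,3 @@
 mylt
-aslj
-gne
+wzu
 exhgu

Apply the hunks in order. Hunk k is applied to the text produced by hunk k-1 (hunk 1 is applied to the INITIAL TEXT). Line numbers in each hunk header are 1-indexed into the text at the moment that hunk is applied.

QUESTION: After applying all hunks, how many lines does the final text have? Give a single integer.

Answer: 5

Derivation:
Hunk 1: at line 2 remove [masj,rnfb,opuzr] add [gne,adk] -> 5 lines: mylt aslj gne adk sqie
Hunk 2: at line 3 remove [adk] add [exhgu,qru] -> 6 lines: mylt aslj gne exhgu qru sqie
Hunk 3: at line 1 remove [aslj,gne] add [wzu] -> 5 lines: mylt wzu exhgu qru sqie
Final line count: 5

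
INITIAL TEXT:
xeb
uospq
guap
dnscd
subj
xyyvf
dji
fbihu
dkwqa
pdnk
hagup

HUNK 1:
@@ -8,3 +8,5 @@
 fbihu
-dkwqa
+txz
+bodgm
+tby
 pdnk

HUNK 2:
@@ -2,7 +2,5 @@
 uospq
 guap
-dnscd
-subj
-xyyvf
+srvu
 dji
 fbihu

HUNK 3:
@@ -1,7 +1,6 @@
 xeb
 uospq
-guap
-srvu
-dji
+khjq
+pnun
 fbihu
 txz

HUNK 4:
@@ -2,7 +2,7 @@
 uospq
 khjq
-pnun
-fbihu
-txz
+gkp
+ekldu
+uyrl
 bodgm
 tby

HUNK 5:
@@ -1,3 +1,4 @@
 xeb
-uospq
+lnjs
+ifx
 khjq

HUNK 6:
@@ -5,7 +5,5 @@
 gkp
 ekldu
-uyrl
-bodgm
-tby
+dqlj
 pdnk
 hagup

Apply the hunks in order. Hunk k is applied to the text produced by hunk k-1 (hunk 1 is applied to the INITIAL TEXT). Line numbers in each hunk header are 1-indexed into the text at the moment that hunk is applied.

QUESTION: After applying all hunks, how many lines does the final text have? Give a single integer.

Answer: 9

Derivation:
Hunk 1: at line 8 remove [dkwqa] add [txz,bodgm,tby] -> 13 lines: xeb uospq guap dnscd subj xyyvf dji fbihu txz bodgm tby pdnk hagup
Hunk 2: at line 2 remove [dnscd,subj,xyyvf] add [srvu] -> 11 lines: xeb uospq guap srvu dji fbihu txz bodgm tby pdnk hagup
Hunk 3: at line 1 remove [guap,srvu,dji] add [khjq,pnun] -> 10 lines: xeb uospq khjq pnun fbihu txz bodgm tby pdnk hagup
Hunk 4: at line 2 remove [pnun,fbihu,txz] add [gkp,ekldu,uyrl] -> 10 lines: xeb uospq khjq gkp ekldu uyrl bodgm tby pdnk hagup
Hunk 5: at line 1 remove [uospq] add [lnjs,ifx] -> 11 lines: xeb lnjs ifx khjq gkp ekldu uyrl bodgm tby pdnk hagup
Hunk 6: at line 5 remove [uyrl,bodgm,tby] add [dqlj] -> 9 lines: xeb lnjs ifx khjq gkp ekldu dqlj pdnk hagup
Final line count: 9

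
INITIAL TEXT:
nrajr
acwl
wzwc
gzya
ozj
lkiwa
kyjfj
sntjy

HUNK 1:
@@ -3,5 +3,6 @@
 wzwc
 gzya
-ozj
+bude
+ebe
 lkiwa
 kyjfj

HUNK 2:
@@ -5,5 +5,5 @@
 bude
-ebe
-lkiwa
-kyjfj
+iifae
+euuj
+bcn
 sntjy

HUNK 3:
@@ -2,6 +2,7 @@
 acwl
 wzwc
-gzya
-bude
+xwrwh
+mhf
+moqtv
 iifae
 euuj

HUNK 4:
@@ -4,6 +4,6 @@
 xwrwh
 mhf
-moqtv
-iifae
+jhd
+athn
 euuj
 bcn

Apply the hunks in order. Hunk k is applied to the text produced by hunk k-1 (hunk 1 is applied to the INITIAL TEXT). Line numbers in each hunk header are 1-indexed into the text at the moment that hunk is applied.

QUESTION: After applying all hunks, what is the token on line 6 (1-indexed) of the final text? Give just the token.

Hunk 1: at line 3 remove [ozj] add [bude,ebe] -> 9 lines: nrajr acwl wzwc gzya bude ebe lkiwa kyjfj sntjy
Hunk 2: at line 5 remove [ebe,lkiwa,kyjfj] add [iifae,euuj,bcn] -> 9 lines: nrajr acwl wzwc gzya bude iifae euuj bcn sntjy
Hunk 3: at line 2 remove [gzya,bude] add [xwrwh,mhf,moqtv] -> 10 lines: nrajr acwl wzwc xwrwh mhf moqtv iifae euuj bcn sntjy
Hunk 4: at line 4 remove [moqtv,iifae] add [jhd,athn] -> 10 lines: nrajr acwl wzwc xwrwh mhf jhd athn euuj bcn sntjy
Final line 6: jhd

Answer: jhd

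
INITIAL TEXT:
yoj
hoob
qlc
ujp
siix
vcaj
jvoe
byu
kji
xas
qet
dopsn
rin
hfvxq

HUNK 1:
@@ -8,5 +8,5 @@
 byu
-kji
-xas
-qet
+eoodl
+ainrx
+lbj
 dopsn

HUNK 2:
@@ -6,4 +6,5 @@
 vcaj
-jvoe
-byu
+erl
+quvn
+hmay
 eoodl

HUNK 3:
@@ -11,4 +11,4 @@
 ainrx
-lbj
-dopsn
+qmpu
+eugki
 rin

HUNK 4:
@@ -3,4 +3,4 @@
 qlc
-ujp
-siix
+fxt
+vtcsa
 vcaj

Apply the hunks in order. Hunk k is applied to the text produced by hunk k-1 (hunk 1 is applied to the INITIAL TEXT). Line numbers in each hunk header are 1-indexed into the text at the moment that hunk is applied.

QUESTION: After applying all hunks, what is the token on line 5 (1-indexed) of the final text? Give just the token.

Hunk 1: at line 8 remove [kji,xas,qet] add [eoodl,ainrx,lbj] -> 14 lines: yoj hoob qlc ujp siix vcaj jvoe byu eoodl ainrx lbj dopsn rin hfvxq
Hunk 2: at line 6 remove [jvoe,byu] add [erl,quvn,hmay] -> 15 lines: yoj hoob qlc ujp siix vcaj erl quvn hmay eoodl ainrx lbj dopsn rin hfvxq
Hunk 3: at line 11 remove [lbj,dopsn] add [qmpu,eugki] -> 15 lines: yoj hoob qlc ujp siix vcaj erl quvn hmay eoodl ainrx qmpu eugki rin hfvxq
Hunk 4: at line 3 remove [ujp,siix] add [fxt,vtcsa] -> 15 lines: yoj hoob qlc fxt vtcsa vcaj erl quvn hmay eoodl ainrx qmpu eugki rin hfvxq
Final line 5: vtcsa

Answer: vtcsa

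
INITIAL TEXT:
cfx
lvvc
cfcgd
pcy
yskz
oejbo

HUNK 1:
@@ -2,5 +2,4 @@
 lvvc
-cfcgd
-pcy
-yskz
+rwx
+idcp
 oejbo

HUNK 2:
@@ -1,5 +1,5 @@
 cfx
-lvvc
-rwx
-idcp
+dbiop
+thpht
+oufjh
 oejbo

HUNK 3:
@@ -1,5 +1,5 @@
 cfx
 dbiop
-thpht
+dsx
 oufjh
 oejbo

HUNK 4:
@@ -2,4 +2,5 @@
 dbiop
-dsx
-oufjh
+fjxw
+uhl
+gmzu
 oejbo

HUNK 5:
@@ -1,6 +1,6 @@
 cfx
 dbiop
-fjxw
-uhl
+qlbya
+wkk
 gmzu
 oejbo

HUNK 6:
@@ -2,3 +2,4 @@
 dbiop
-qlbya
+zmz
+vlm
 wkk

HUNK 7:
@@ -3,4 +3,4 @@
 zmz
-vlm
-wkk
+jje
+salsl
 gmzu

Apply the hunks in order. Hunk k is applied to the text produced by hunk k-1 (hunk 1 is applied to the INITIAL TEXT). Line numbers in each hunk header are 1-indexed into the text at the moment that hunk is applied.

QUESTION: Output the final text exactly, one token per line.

Answer: cfx
dbiop
zmz
jje
salsl
gmzu
oejbo

Derivation:
Hunk 1: at line 2 remove [cfcgd,pcy,yskz] add [rwx,idcp] -> 5 lines: cfx lvvc rwx idcp oejbo
Hunk 2: at line 1 remove [lvvc,rwx,idcp] add [dbiop,thpht,oufjh] -> 5 lines: cfx dbiop thpht oufjh oejbo
Hunk 3: at line 1 remove [thpht] add [dsx] -> 5 lines: cfx dbiop dsx oufjh oejbo
Hunk 4: at line 2 remove [dsx,oufjh] add [fjxw,uhl,gmzu] -> 6 lines: cfx dbiop fjxw uhl gmzu oejbo
Hunk 5: at line 1 remove [fjxw,uhl] add [qlbya,wkk] -> 6 lines: cfx dbiop qlbya wkk gmzu oejbo
Hunk 6: at line 2 remove [qlbya] add [zmz,vlm] -> 7 lines: cfx dbiop zmz vlm wkk gmzu oejbo
Hunk 7: at line 3 remove [vlm,wkk] add [jje,salsl] -> 7 lines: cfx dbiop zmz jje salsl gmzu oejbo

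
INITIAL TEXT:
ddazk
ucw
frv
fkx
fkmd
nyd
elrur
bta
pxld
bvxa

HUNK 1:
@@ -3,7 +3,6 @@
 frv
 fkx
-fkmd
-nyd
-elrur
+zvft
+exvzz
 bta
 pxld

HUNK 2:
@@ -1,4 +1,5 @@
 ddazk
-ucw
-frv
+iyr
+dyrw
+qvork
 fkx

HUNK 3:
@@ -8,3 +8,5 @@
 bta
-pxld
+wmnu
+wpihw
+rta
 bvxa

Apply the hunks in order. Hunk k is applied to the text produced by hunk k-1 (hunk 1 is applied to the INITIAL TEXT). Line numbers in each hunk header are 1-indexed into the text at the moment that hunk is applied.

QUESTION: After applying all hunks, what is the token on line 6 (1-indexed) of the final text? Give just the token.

Answer: zvft

Derivation:
Hunk 1: at line 3 remove [fkmd,nyd,elrur] add [zvft,exvzz] -> 9 lines: ddazk ucw frv fkx zvft exvzz bta pxld bvxa
Hunk 2: at line 1 remove [ucw,frv] add [iyr,dyrw,qvork] -> 10 lines: ddazk iyr dyrw qvork fkx zvft exvzz bta pxld bvxa
Hunk 3: at line 8 remove [pxld] add [wmnu,wpihw,rta] -> 12 lines: ddazk iyr dyrw qvork fkx zvft exvzz bta wmnu wpihw rta bvxa
Final line 6: zvft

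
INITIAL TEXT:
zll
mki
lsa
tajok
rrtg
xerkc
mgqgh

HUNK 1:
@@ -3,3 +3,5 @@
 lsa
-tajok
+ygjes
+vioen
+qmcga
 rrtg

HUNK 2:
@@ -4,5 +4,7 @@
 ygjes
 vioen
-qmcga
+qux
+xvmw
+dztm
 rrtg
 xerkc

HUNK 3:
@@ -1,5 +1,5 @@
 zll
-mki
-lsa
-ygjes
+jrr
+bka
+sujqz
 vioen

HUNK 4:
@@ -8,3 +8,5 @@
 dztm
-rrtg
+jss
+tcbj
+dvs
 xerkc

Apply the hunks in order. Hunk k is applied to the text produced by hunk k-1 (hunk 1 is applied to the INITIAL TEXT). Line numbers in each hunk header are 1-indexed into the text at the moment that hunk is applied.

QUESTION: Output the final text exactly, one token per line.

Answer: zll
jrr
bka
sujqz
vioen
qux
xvmw
dztm
jss
tcbj
dvs
xerkc
mgqgh

Derivation:
Hunk 1: at line 3 remove [tajok] add [ygjes,vioen,qmcga] -> 9 lines: zll mki lsa ygjes vioen qmcga rrtg xerkc mgqgh
Hunk 2: at line 4 remove [qmcga] add [qux,xvmw,dztm] -> 11 lines: zll mki lsa ygjes vioen qux xvmw dztm rrtg xerkc mgqgh
Hunk 3: at line 1 remove [mki,lsa,ygjes] add [jrr,bka,sujqz] -> 11 lines: zll jrr bka sujqz vioen qux xvmw dztm rrtg xerkc mgqgh
Hunk 4: at line 8 remove [rrtg] add [jss,tcbj,dvs] -> 13 lines: zll jrr bka sujqz vioen qux xvmw dztm jss tcbj dvs xerkc mgqgh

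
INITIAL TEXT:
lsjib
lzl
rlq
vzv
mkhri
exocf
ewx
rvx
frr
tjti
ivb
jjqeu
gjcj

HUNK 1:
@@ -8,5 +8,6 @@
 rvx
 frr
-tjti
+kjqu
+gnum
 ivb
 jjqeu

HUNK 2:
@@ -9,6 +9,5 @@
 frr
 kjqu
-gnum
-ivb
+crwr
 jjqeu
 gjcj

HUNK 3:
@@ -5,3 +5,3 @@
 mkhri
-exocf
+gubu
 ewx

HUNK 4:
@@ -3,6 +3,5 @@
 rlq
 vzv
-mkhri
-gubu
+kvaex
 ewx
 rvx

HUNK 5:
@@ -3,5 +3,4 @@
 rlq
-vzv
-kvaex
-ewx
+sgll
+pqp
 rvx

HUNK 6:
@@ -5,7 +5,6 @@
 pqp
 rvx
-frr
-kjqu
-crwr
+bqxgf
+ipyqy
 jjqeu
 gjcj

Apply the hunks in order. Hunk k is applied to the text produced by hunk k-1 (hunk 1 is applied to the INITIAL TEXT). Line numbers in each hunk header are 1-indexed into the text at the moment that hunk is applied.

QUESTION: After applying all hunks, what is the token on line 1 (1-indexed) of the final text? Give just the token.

Answer: lsjib

Derivation:
Hunk 1: at line 8 remove [tjti] add [kjqu,gnum] -> 14 lines: lsjib lzl rlq vzv mkhri exocf ewx rvx frr kjqu gnum ivb jjqeu gjcj
Hunk 2: at line 9 remove [gnum,ivb] add [crwr] -> 13 lines: lsjib lzl rlq vzv mkhri exocf ewx rvx frr kjqu crwr jjqeu gjcj
Hunk 3: at line 5 remove [exocf] add [gubu] -> 13 lines: lsjib lzl rlq vzv mkhri gubu ewx rvx frr kjqu crwr jjqeu gjcj
Hunk 4: at line 3 remove [mkhri,gubu] add [kvaex] -> 12 lines: lsjib lzl rlq vzv kvaex ewx rvx frr kjqu crwr jjqeu gjcj
Hunk 5: at line 3 remove [vzv,kvaex,ewx] add [sgll,pqp] -> 11 lines: lsjib lzl rlq sgll pqp rvx frr kjqu crwr jjqeu gjcj
Hunk 6: at line 5 remove [frr,kjqu,crwr] add [bqxgf,ipyqy] -> 10 lines: lsjib lzl rlq sgll pqp rvx bqxgf ipyqy jjqeu gjcj
Final line 1: lsjib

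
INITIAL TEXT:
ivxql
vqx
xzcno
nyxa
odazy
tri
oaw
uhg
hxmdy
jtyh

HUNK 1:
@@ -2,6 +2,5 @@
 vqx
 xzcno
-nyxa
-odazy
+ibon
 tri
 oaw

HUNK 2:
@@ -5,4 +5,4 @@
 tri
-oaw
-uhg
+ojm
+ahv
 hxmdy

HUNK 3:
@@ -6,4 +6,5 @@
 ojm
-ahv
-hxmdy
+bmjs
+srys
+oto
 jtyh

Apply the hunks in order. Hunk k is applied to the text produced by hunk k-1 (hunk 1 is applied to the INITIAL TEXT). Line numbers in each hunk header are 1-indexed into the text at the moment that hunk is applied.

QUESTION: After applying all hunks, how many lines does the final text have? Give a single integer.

Hunk 1: at line 2 remove [nyxa,odazy] add [ibon] -> 9 lines: ivxql vqx xzcno ibon tri oaw uhg hxmdy jtyh
Hunk 2: at line 5 remove [oaw,uhg] add [ojm,ahv] -> 9 lines: ivxql vqx xzcno ibon tri ojm ahv hxmdy jtyh
Hunk 3: at line 6 remove [ahv,hxmdy] add [bmjs,srys,oto] -> 10 lines: ivxql vqx xzcno ibon tri ojm bmjs srys oto jtyh
Final line count: 10

Answer: 10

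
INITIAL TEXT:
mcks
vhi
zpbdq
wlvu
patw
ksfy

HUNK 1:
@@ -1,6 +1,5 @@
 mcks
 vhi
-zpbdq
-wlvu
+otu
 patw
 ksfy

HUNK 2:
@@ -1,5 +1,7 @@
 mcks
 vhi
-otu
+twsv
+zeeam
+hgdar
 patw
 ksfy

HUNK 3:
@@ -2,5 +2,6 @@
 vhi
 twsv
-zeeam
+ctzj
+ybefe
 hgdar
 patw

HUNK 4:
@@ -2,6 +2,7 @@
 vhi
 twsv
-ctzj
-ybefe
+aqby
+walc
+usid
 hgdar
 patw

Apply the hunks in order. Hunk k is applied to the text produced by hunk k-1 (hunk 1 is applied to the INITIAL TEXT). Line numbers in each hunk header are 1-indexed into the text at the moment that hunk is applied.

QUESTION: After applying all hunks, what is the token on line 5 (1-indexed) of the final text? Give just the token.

Answer: walc

Derivation:
Hunk 1: at line 1 remove [zpbdq,wlvu] add [otu] -> 5 lines: mcks vhi otu patw ksfy
Hunk 2: at line 1 remove [otu] add [twsv,zeeam,hgdar] -> 7 lines: mcks vhi twsv zeeam hgdar patw ksfy
Hunk 3: at line 2 remove [zeeam] add [ctzj,ybefe] -> 8 lines: mcks vhi twsv ctzj ybefe hgdar patw ksfy
Hunk 4: at line 2 remove [ctzj,ybefe] add [aqby,walc,usid] -> 9 lines: mcks vhi twsv aqby walc usid hgdar patw ksfy
Final line 5: walc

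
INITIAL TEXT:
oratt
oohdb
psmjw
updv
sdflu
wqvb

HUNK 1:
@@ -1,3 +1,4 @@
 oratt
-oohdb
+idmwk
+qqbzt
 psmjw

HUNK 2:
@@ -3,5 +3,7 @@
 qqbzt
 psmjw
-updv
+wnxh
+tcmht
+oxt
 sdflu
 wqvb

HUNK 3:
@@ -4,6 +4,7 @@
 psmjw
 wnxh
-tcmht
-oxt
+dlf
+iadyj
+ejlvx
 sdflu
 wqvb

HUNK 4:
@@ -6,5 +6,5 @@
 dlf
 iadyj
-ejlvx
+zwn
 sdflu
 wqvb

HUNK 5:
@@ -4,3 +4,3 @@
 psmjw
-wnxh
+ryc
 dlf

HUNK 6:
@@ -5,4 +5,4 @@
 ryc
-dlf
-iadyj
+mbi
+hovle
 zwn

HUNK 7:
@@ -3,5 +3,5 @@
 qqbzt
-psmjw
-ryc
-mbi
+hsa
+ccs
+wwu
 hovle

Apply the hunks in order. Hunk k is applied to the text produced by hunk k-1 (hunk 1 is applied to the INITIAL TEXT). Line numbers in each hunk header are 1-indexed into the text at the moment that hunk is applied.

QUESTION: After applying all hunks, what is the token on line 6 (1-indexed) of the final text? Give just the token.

Answer: wwu

Derivation:
Hunk 1: at line 1 remove [oohdb] add [idmwk,qqbzt] -> 7 lines: oratt idmwk qqbzt psmjw updv sdflu wqvb
Hunk 2: at line 3 remove [updv] add [wnxh,tcmht,oxt] -> 9 lines: oratt idmwk qqbzt psmjw wnxh tcmht oxt sdflu wqvb
Hunk 3: at line 4 remove [tcmht,oxt] add [dlf,iadyj,ejlvx] -> 10 lines: oratt idmwk qqbzt psmjw wnxh dlf iadyj ejlvx sdflu wqvb
Hunk 4: at line 6 remove [ejlvx] add [zwn] -> 10 lines: oratt idmwk qqbzt psmjw wnxh dlf iadyj zwn sdflu wqvb
Hunk 5: at line 4 remove [wnxh] add [ryc] -> 10 lines: oratt idmwk qqbzt psmjw ryc dlf iadyj zwn sdflu wqvb
Hunk 6: at line 5 remove [dlf,iadyj] add [mbi,hovle] -> 10 lines: oratt idmwk qqbzt psmjw ryc mbi hovle zwn sdflu wqvb
Hunk 7: at line 3 remove [psmjw,ryc,mbi] add [hsa,ccs,wwu] -> 10 lines: oratt idmwk qqbzt hsa ccs wwu hovle zwn sdflu wqvb
Final line 6: wwu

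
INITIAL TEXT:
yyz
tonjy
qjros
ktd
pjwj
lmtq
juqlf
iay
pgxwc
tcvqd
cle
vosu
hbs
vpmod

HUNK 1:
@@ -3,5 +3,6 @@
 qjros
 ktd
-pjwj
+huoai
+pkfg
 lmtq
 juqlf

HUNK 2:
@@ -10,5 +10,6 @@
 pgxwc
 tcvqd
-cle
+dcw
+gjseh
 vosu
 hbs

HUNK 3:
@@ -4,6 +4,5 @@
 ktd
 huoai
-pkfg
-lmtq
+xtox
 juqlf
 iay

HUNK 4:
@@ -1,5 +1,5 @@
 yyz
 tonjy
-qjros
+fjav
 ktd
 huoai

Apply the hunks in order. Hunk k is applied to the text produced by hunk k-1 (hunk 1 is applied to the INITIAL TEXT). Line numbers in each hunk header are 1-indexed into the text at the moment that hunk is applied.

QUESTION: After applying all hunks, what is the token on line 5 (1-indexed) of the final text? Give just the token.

Hunk 1: at line 3 remove [pjwj] add [huoai,pkfg] -> 15 lines: yyz tonjy qjros ktd huoai pkfg lmtq juqlf iay pgxwc tcvqd cle vosu hbs vpmod
Hunk 2: at line 10 remove [cle] add [dcw,gjseh] -> 16 lines: yyz tonjy qjros ktd huoai pkfg lmtq juqlf iay pgxwc tcvqd dcw gjseh vosu hbs vpmod
Hunk 3: at line 4 remove [pkfg,lmtq] add [xtox] -> 15 lines: yyz tonjy qjros ktd huoai xtox juqlf iay pgxwc tcvqd dcw gjseh vosu hbs vpmod
Hunk 4: at line 1 remove [qjros] add [fjav] -> 15 lines: yyz tonjy fjav ktd huoai xtox juqlf iay pgxwc tcvqd dcw gjseh vosu hbs vpmod
Final line 5: huoai

Answer: huoai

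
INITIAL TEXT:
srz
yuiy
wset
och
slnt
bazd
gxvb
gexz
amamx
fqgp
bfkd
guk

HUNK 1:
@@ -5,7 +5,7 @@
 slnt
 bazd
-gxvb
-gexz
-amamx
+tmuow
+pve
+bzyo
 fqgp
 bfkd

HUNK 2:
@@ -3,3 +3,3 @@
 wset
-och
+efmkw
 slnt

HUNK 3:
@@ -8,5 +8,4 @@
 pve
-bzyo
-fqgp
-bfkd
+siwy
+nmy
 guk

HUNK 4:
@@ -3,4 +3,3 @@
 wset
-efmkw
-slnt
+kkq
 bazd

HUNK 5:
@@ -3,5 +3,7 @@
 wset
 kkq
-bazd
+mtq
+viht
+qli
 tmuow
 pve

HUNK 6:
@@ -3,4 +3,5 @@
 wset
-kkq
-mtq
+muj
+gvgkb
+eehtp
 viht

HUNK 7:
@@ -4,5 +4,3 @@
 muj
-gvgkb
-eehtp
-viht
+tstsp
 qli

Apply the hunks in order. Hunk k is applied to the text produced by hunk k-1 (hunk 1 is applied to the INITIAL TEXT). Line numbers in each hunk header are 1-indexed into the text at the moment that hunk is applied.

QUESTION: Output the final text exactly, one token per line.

Answer: srz
yuiy
wset
muj
tstsp
qli
tmuow
pve
siwy
nmy
guk

Derivation:
Hunk 1: at line 5 remove [gxvb,gexz,amamx] add [tmuow,pve,bzyo] -> 12 lines: srz yuiy wset och slnt bazd tmuow pve bzyo fqgp bfkd guk
Hunk 2: at line 3 remove [och] add [efmkw] -> 12 lines: srz yuiy wset efmkw slnt bazd tmuow pve bzyo fqgp bfkd guk
Hunk 3: at line 8 remove [bzyo,fqgp,bfkd] add [siwy,nmy] -> 11 lines: srz yuiy wset efmkw slnt bazd tmuow pve siwy nmy guk
Hunk 4: at line 3 remove [efmkw,slnt] add [kkq] -> 10 lines: srz yuiy wset kkq bazd tmuow pve siwy nmy guk
Hunk 5: at line 3 remove [bazd] add [mtq,viht,qli] -> 12 lines: srz yuiy wset kkq mtq viht qli tmuow pve siwy nmy guk
Hunk 6: at line 3 remove [kkq,mtq] add [muj,gvgkb,eehtp] -> 13 lines: srz yuiy wset muj gvgkb eehtp viht qli tmuow pve siwy nmy guk
Hunk 7: at line 4 remove [gvgkb,eehtp,viht] add [tstsp] -> 11 lines: srz yuiy wset muj tstsp qli tmuow pve siwy nmy guk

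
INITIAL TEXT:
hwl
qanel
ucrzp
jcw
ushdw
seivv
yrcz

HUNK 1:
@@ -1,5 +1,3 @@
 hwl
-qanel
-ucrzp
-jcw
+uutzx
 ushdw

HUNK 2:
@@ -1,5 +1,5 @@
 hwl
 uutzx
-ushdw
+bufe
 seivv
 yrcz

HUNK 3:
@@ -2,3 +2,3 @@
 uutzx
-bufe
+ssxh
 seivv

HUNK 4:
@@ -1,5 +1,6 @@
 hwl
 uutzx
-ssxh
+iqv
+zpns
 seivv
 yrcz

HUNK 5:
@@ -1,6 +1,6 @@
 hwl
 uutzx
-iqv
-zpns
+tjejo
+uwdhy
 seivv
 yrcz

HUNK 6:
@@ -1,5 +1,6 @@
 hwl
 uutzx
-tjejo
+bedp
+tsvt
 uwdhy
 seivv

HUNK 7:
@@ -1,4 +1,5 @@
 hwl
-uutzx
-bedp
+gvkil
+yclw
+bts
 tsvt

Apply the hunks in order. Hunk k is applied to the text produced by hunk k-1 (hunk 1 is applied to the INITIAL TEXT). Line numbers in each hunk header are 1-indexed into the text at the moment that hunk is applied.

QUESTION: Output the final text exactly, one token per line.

Hunk 1: at line 1 remove [qanel,ucrzp,jcw] add [uutzx] -> 5 lines: hwl uutzx ushdw seivv yrcz
Hunk 2: at line 1 remove [ushdw] add [bufe] -> 5 lines: hwl uutzx bufe seivv yrcz
Hunk 3: at line 2 remove [bufe] add [ssxh] -> 5 lines: hwl uutzx ssxh seivv yrcz
Hunk 4: at line 1 remove [ssxh] add [iqv,zpns] -> 6 lines: hwl uutzx iqv zpns seivv yrcz
Hunk 5: at line 1 remove [iqv,zpns] add [tjejo,uwdhy] -> 6 lines: hwl uutzx tjejo uwdhy seivv yrcz
Hunk 6: at line 1 remove [tjejo] add [bedp,tsvt] -> 7 lines: hwl uutzx bedp tsvt uwdhy seivv yrcz
Hunk 7: at line 1 remove [uutzx,bedp] add [gvkil,yclw,bts] -> 8 lines: hwl gvkil yclw bts tsvt uwdhy seivv yrcz

Answer: hwl
gvkil
yclw
bts
tsvt
uwdhy
seivv
yrcz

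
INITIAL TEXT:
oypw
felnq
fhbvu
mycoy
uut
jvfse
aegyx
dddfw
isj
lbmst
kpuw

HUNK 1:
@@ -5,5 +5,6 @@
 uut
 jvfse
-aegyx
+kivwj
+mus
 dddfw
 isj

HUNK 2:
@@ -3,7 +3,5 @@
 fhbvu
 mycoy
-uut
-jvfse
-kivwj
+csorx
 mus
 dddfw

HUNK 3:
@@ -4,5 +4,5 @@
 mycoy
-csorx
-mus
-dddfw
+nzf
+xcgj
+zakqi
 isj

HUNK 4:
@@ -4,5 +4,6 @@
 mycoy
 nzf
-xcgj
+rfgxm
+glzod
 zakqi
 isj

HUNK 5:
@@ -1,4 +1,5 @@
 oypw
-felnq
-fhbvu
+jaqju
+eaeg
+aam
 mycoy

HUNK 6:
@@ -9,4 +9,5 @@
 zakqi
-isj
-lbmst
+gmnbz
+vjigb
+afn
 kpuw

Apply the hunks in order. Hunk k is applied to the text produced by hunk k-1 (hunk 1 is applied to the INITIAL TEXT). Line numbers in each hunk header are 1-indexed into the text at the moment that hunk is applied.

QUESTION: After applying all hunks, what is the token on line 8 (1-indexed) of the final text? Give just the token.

Hunk 1: at line 5 remove [aegyx] add [kivwj,mus] -> 12 lines: oypw felnq fhbvu mycoy uut jvfse kivwj mus dddfw isj lbmst kpuw
Hunk 2: at line 3 remove [uut,jvfse,kivwj] add [csorx] -> 10 lines: oypw felnq fhbvu mycoy csorx mus dddfw isj lbmst kpuw
Hunk 3: at line 4 remove [csorx,mus,dddfw] add [nzf,xcgj,zakqi] -> 10 lines: oypw felnq fhbvu mycoy nzf xcgj zakqi isj lbmst kpuw
Hunk 4: at line 4 remove [xcgj] add [rfgxm,glzod] -> 11 lines: oypw felnq fhbvu mycoy nzf rfgxm glzod zakqi isj lbmst kpuw
Hunk 5: at line 1 remove [felnq,fhbvu] add [jaqju,eaeg,aam] -> 12 lines: oypw jaqju eaeg aam mycoy nzf rfgxm glzod zakqi isj lbmst kpuw
Hunk 6: at line 9 remove [isj,lbmst] add [gmnbz,vjigb,afn] -> 13 lines: oypw jaqju eaeg aam mycoy nzf rfgxm glzod zakqi gmnbz vjigb afn kpuw
Final line 8: glzod

Answer: glzod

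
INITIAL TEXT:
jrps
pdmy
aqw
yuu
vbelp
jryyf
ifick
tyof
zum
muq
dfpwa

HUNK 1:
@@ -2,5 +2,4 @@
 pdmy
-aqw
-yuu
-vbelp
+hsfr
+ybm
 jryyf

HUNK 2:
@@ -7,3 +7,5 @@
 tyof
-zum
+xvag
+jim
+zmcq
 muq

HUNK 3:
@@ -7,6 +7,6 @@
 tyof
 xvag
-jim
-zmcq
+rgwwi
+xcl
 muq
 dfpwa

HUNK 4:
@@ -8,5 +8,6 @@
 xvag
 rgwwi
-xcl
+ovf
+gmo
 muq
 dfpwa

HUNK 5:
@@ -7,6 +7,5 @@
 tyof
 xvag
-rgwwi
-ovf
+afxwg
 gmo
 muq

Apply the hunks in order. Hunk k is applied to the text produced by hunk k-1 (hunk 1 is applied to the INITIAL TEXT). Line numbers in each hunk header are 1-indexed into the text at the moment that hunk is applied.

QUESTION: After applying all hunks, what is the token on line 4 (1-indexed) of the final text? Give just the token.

Answer: ybm

Derivation:
Hunk 1: at line 2 remove [aqw,yuu,vbelp] add [hsfr,ybm] -> 10 lines: jrps pdmy hsfr ybm jryyf ifick tyof zum muq dfpwa
Hunk 2: at line 7 remove [zum] add [xvag,jim,zmcq] -> 12 lines: jrps pdmy hsfr ybm jryyf ifick tyof xvag jim zmcq muq dfpwa
Hunk 3: at line 7 remove [jim,zmcq] add [rgwwi,xcl] -> 12 lines: jrps pdmy hsfr ybm jryyf ifick tyof xvag rgwwi xcl muq dfpwa
Hunk 4: at line 8 remove [xcl] add [ovf,gmo] -> 13 lines: jrps pdmy hsfr ybm jryyf ifick tyof xvag rgwwi ovf gmo muq dfpwa
Hunk 5: at line 7 remove [rgwwi,ovf] add [afxwg] -> 12 lines: jrps pdmy hsfr ybm jryyf ifick tyof xvag afxwg gmo muq dfpwa
Final line 4: ybm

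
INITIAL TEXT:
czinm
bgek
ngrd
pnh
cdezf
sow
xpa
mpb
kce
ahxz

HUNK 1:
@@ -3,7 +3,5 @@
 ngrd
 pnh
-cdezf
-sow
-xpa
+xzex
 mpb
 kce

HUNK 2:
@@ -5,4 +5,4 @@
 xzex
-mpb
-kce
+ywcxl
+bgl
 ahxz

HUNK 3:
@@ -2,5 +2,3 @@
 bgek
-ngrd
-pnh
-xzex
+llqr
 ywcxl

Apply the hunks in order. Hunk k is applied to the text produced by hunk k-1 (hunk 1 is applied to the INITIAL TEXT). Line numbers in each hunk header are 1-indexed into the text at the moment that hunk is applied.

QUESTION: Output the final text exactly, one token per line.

Hunk 1: at line 3 remove [cdezf,sow,xpa] add [xzex] -> 8 lines: czinm bgek ngrd pnh xzex mpb kce ahxz
Hunk 2: at line 5 remove [mpb,kce] add [ywcxl,bgl] -> 8 lines: czinm bgek ngrd pnh xzex ywcxl bgl ahxz
Hunk 3: at line 2 remove [ngrd,pnh,xzex] add [llqr] -> 6 lines: czinm bgek llqr ywcxl bgl ahxz

Answer: czinm
bgek
llqr
ywcxl
bgl
ahxz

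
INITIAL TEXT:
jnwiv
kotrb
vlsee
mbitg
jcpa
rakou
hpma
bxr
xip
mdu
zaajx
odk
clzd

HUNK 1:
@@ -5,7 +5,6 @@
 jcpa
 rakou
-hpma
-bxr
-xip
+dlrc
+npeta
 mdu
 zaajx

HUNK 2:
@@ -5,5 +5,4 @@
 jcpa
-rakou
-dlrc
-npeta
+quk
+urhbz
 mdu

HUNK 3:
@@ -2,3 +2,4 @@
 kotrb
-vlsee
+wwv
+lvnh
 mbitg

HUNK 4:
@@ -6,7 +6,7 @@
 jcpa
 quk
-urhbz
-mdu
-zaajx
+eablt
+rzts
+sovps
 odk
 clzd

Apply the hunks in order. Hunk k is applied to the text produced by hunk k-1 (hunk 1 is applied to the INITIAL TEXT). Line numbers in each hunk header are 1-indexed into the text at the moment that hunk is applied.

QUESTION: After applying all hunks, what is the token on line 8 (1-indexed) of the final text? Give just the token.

Hunk 1: at line 5 remove [hpma,bxr,xip] add [dlrc,npeta] -> 12 lines: jnwiv kotrb vlsee mbitg jcpa rakou dlrc npeta mdu zaajx odk clzd
Hunk 2: at line 5 remove [rakou,dlrc,npeta] add [quk,urhbz] -> 11 lines: jnwiv kotrb vlsee mbitg jcpa quk urhbz mdu zaajx odk clzd
Hunk 3: at line 2 remove [vlsee] add [wwv,lvnh] -> 12 lines: jnwiv kotrb wwv lvnh mbitg jcpa quk urhbz mdu zaajx odk clzd
Hunk 4: at line 6 remove [urhbz,mdu,zaajx] add [eablt,rzts,sovps] -> 12 lines: jnwiv kotrb wwv lvnh mbitg jcpa quk eablt rzts sovps odk clzd
Final line 8: eablt

Answer: eablt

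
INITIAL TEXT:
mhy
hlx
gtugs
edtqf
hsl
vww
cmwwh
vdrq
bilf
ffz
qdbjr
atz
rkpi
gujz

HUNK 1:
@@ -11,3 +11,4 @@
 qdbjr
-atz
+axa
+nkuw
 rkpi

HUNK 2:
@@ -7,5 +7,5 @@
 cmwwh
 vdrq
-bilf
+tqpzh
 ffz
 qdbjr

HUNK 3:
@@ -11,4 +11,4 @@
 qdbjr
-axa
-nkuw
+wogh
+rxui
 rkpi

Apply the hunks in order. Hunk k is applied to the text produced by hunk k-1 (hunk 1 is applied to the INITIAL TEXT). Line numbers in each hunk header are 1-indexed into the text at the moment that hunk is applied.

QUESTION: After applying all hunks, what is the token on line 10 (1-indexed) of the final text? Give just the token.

Hunk 1: at line 11 remove [atz] add [axa,nkuw] -> 15 lines: mhy hlx gtugs edtqf hsl vww cmwwh vdrq bilf ffz qdbjr axa nkuw rkpi gujz
Hunk 2: at line 7 remove [bilf] add [tqpzh] -> 15 lines: mhy hlx gtugs edtqf hsl vww cmwwh vdrq tqpzh ffz qdbjr axa nkuw rkpi gujz
Hunk 3: at line 11 remove [axa,nkuw] add [wogh,rxui] -> 15 lines: mhy hlx gtugs edtqf hsl vww cmwwh vdrq tqpzh ffz qdbjr wogh rxui rkpi gujz
Final line 10: ffz

Answer: ffz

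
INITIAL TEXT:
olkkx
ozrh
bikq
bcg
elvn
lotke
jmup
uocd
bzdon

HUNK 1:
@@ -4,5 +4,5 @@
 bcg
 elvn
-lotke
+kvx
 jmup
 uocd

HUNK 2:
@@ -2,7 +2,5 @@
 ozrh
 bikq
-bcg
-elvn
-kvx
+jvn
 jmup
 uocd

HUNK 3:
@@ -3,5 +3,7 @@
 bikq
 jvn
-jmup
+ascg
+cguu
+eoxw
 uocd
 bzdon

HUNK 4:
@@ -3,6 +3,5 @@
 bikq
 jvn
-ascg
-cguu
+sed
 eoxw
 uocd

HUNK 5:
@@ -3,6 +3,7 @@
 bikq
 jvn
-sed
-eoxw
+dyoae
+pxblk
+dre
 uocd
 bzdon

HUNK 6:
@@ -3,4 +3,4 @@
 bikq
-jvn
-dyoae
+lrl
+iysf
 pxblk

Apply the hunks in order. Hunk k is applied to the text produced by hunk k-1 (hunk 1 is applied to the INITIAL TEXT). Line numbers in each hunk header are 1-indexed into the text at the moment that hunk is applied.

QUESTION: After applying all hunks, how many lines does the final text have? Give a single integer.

Hunk 1: at line 4 remove [lotke] add [kvx] -> 9 lines: olkkx ozrh bikq bcg elvn kvx jmup uocd bzdon
Hunk 2: at line 2 remove [bcg,elvn,kvx] add [jvn] -> 7 lines: olkkx ozrh bikq jvn jmup uocd bzdon
Hunk 3: at line 3 remove [jmup] add [ascg,cguu,eoxw] -> 9 lines: olkkx ozrh bikq jvn ascg cguu eoxw uocd bzdon
Hunk 4: at line 3 remove [ascg,cguu] add [sed] -> 8 lines: olkkx ozrh bikq jvn sed eoxw uocd bzdon
Hunk 5: at line 3 remove [sed,eoxw] add [dyoae,pxblk,dre] -> 9 lines: olkkx ozrh bikq jvn dyoae pxblk dre uocd bzdon
Hunk 6: at line 3 remove [jvn,dyoae] add [lrl,iysf] -> 9 lines: olkkx ozrh bikq lrl iysf pxblk dre uocd bzdon
Final line count: 9

Answer: 9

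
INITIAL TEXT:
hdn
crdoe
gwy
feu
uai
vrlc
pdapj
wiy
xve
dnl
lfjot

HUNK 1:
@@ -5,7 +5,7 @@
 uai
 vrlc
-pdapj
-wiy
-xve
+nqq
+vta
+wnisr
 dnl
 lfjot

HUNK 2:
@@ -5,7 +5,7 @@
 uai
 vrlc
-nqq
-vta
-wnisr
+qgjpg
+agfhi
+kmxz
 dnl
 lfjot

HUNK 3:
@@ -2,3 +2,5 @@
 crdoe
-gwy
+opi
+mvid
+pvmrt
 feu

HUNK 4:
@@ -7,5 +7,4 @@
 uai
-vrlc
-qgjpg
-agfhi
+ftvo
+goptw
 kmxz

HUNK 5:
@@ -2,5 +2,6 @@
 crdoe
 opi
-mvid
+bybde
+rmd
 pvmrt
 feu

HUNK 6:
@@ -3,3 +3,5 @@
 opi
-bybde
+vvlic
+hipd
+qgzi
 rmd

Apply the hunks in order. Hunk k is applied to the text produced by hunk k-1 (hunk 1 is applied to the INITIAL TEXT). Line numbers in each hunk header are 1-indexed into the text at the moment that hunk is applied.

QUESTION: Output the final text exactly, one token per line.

Hunk 1: at line 5 remove [pdapj,wiy,xve] add [nqq,vta,wnisr] -> 11 lines: hdn crdoe gwy feu uai vrlc nqq vta wnisr dnl lfjot
Hunk 2: at line 5 remove [nqq,vta,wnisr] add [qgjpg,agfhi,kmxz] -> 11 lines: hdn crdoe gwy feu uai vrlc qgjpg agfhi kmxz dnl lfjot
Hunk 3: at line 2 remove [gwy] add [opi,mvid,pvmrt] -> 13 lines: hdn crdoe opi mvid pvmrt feu uai vrlc qgjpg agfhi kmxz dnl lfjot
Hunk 4: at line 7 remove [vrlc,qgjpg,agfhi] add [ftvo,goptw] -> 12 lines: hdn crdoe opi mvid pvmrt feu uai ftvo goptw kmxz dnl lfjot
Hunk 5: at line 2 remove [mvid] add [bybde,rmd] -> 13 lines: hdn crdoe opi bybde rmd pvmrt feu uai ftvo goptw kmxz dnl lfjot
Hunk 6: at line 3 remove [bybde] add [vvlic,hipd,qgzi] -> 15 lines: hdn crdoe opi vvlic hipd qgzi rmd pvmrt feu uai ftvo goptw kmxz dnl lfjot

Answer: hdn
crdoe
opi
vvlic
hipd
qgzi
rmd
pvmrt
feu
uai
ftvo
goptw
kmxz
dnl
lfjot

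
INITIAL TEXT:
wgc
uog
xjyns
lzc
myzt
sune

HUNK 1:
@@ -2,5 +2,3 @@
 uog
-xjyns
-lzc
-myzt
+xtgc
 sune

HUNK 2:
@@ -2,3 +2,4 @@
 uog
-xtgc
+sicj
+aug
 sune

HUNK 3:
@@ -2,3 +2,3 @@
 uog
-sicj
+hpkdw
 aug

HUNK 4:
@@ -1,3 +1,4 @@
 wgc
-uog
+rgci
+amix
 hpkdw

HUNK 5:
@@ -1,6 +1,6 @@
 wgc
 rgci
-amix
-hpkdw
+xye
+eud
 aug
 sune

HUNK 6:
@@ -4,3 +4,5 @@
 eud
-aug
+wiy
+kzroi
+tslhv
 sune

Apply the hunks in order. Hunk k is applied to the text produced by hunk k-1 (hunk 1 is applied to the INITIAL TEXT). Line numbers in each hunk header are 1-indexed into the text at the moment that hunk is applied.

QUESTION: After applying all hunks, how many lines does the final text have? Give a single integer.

Hunk 1: at line 2 remove [xjyns,lzc,myzt] add [xtgc] -> 4 lines: wgc uog xtgc sune
Hunk 2: at line 2 remove [xtgc] add [sicj,aug] -> 5 lines: wgc uog sicj aug sune
Hunk 3: at line 2 remove [sicj] add [hpkdw] -> 5 lines: wgc uog hpkdw aug sune
Hunk 4: at line 1 remove [uog] add [rgci,amix] -> 6 lines: wgc rgci amix hpkdw aug sune
Hunk 5: at line 1 remove [amix,hpkdw] add [xye,eud] -> 6 lines: wgc rgci xye eud aug sune
Hunk 6: at line 4 remove [aug] add [wiy,kzroi,tslhv] -> 8 lines: wgc rgci xye eud wiy kzroi tslhv sune
Final line count: 8

Answer: 8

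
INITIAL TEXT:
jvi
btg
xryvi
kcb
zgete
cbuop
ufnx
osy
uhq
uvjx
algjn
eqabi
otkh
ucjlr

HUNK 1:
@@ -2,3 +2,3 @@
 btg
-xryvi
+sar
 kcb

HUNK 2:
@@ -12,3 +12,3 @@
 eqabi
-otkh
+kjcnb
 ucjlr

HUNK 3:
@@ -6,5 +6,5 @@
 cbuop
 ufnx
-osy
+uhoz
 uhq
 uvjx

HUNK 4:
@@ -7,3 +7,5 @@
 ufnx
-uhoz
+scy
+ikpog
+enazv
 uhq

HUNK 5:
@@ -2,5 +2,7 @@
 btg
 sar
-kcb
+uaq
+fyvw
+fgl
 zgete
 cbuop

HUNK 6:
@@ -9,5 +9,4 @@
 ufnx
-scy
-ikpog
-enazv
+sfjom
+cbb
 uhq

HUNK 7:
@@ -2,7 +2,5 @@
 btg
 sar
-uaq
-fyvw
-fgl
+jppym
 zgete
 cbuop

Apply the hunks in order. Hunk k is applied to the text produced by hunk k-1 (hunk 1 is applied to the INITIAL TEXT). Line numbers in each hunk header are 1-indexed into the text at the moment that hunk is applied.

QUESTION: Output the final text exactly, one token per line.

Answer: jvi
btg
sar
jppym
zgete
cbuop
ufnx
sfjom
cbb
uhq
uvjx
algjn
eqabi
kjcnb
ucjlr

Derivation:
Hunk 1: at line 2 remove [xryvi] add [sar] -> 14 lines: jvi btg sar kcb zgete cbuop ufnx osy uhq uvjx algjn eqabi otkh ucjlr
Hunk 2: at line 12 remove [otkh] add [kjcnb] -> 14 lines: jvi btg sar kcb zgete cbuop ufnx osy uhq uvjx algjn eqabi kjcnb ucjlr
Hunk 3: at line 6 remove [osy] add [uhoz] -> 14 lines: jvi btg sar kcb zgete cbuop ufnx uhoz uhq uvjx algjn eqabi kjcnb ucjlr
Hunk 4: at line 7 remove [uhoz] add [scy,ikpog,enazv] -> 16 lines: jvi btg sar kcb zgete cbuop ufnx scy ikpog enazv uhq uvjx algjn eqabi kjcnb ucjlr
Hunk 5: at line 2 remove [kcb] add [uaq,fyvw,fgl] -> 18 lines: jvi btg sar uaq fyvw fgl zgete cbuop ufnx scy ikpog enazv uhq uvjx algjn eqabi kjcnb ucjlr
Hunk 6: at line 9 remove [scy,ikpog,enazv] add [sfjom,cbb] -> 17 lines: jvi btg sar uaq fyvw fgl zgete cbuop ufnx sfjom cbb uhq uvjx algjn eqabi kjcnb ucjlr
Hunk 7: at line 2 remove [uaq,fyvw,fgl] add [jppym] -> 15 lines: jvi btg sar jppym zgete cbuop ufnx sfjom cbb uhq uvjx algjn eqabi kjcnb ucjlr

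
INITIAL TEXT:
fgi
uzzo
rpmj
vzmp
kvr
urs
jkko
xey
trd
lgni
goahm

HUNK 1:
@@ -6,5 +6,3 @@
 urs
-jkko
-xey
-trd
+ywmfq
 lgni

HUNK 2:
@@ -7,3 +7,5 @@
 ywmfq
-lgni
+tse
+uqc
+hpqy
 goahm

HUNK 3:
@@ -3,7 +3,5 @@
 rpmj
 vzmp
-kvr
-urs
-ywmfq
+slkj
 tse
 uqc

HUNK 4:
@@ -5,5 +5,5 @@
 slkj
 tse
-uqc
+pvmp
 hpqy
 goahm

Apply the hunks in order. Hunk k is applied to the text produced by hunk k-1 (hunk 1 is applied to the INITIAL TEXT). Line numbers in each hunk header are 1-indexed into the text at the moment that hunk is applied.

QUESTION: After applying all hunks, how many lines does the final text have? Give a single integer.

Answer: 9

Derivation:
Hunk 1: at line 6 remove [jkko,xey,trd] add [ywmfq] -> 9 lines: fgi uzzo rpmj vzmp kvr urs ywmfq lgni goahm
Hunk 2: at line 7 remove [lgni] add [tse,uqc,hpqy] -> 11 lines: fgi uzzo rpmj vzmp kvr urs ywmfq tse uqc hpqy goahm
Hunk 3: at line 3 remove [kvr,urs,ywmfq] add [slkj] -> 9 lines: fgi uzzo rpmj vzmp slkj tse uqc hpqy goahm
Hunk 4: at line 5 remove [uqc] add [pvmp] -> 9 lines: fgi uzzo rpmj vzmp slkj tse pvmp hpqy goahm
Final line count: 9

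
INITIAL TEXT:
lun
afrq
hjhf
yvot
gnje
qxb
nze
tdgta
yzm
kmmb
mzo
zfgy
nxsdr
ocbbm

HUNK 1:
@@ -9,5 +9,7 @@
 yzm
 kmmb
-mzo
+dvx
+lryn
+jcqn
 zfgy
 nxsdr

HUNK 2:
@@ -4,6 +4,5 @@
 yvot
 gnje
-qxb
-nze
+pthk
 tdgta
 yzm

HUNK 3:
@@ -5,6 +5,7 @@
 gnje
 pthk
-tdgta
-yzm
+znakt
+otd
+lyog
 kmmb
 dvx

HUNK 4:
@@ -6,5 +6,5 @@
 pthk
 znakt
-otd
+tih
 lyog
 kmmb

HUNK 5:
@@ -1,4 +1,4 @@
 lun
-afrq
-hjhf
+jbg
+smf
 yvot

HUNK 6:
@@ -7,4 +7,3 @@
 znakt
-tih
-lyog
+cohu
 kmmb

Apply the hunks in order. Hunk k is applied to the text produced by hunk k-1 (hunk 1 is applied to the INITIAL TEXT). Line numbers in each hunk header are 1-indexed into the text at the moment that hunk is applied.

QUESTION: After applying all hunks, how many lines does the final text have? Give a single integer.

Hunk 1: at line 9 remove [mzo] add [dvx,lryn,jcqn] -> 16 lines: lun afrq hjhf yvot gnje qxb nze tdgta yzm kmmb dvx lryn jcqn zfgy nxsdr ocbbm
Hunk 2: at line 4 remove [qxb,nze] add [pthk] -> 15 lines: lun afrq hjhf yvot gnje pthk tdgta yzm kmmb dvx lryn jcqn zfgy nxsdr ocbbm
Hunk 3: at line 5 remove [tdgta,yzm] add [znakt,otd,lyog] -> 16 lines: lun afrq hjhf yvot gnje pthk znakt otd lyog kmmb dvx lryn jcqn zfgy nxsdr ocbbm
Hunk 4: at line 6 remove [otd] add [tih] -> 16 lines: lun afrq hjhf yvot gnje pthk znakt tih lyog kmmb dvx lryn jcqn zfgy nxsdr ocbbm
Hunk 5: at line 1 remove [afrq,hjhf] add [jbg,smf] -> 16 lines: lun jbg smf yvot gnje pthk znakt tih lyog kmmb dvx lryn jcqn zfgy nxsdr ocbbm
Hunk 6: at line 7 remove [tih,lyog] add [cohu] -> 15 lines: lun jbg smf yvot gnje pthk znakt cohu kmmb dvx lryn jcqn zfgy nxsdr ocbbm
Final line count: 15

Answer: 15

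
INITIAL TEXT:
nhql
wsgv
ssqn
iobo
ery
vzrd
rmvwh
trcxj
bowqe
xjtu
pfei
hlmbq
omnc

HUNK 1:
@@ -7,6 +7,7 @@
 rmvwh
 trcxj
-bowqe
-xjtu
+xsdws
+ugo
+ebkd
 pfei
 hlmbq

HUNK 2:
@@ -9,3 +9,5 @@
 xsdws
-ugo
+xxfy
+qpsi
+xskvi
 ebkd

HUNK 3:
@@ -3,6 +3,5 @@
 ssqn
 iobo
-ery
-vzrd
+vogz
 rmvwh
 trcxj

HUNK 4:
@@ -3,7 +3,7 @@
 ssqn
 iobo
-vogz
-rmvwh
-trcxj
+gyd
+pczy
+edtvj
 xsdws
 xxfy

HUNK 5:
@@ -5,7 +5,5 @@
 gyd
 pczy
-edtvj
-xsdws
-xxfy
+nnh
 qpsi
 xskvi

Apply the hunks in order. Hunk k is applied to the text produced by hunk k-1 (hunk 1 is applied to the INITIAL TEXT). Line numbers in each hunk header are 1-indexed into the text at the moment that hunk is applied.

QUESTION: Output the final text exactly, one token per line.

Hunk 1: at line 7 remove [bowqe,xjtu] add [xsdws,ugo,ebkd] -> 14 lines: nhql wsgv ssqn iobo ery vzrd rmvwh trcxj xsdws ugo ebkd pfei hlmbq omnc
Hunk 2: at line 9 remove [ugo] add [xxfy,qpsi,xskvi] -> 16 lines: nhql wsgv ssqn iobo ery vzrd rmvwh trcxj xsdws xxfy qpsi xskvi ebkd pfei hlmbq omnc
Hunk 3: at line 3 remove [ery,vzrd] add [vogz] -> 15 lines: nhql wsgv ssqn iobo vogz rmvwh trcxj xsdws xxfy qpsi xskvi ebkd pfei hlmbq omnc
Hunk 4: at line 3 remove [vogz,rmvwh,trcxj] add [gyd,pczy,edtvj] -> 15 lines: nhql wsgv ssqn iobo gyd pczy edtvj xsdws xxfy qpsi xskvi ebkd pfei hlmbq omnc
Hunk 5: at line 5 remove [edtvj,xsdws,xxfy] add [nnh] -> 13 lines: nhql wsgv ssqn iobo gyd pczy nnh qpsi xskvi ebkd pfei hlmbq omnc

Answer: nhql
wsgv
ssqn
iobo
gyd
pczy
nnh
qpsi
xskvi
ebkd
pfei
hlmbq
omnc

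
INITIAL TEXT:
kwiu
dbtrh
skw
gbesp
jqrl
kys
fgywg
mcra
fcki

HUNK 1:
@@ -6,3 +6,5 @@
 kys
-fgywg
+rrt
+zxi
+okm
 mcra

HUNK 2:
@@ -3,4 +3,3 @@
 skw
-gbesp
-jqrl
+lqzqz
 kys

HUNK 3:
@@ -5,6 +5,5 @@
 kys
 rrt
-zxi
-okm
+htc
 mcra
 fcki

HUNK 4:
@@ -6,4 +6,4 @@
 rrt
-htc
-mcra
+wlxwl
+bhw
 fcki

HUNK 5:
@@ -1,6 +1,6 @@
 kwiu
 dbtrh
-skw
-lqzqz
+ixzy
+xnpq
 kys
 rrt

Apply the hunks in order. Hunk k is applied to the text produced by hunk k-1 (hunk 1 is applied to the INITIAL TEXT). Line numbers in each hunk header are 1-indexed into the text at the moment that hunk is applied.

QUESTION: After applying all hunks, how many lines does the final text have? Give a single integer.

Hunk 1: at line 6 remove [fgywg] add [rrt,zxi,okm] -> 11 lines: kwiu dbtrh skw gbesp jqrl kys rrt zxi okm mcra fcki
Hunk 2: at line 3 remove [gbesp,jqrl] add [lqzqz] -> 10 lines: kwiu dbtrh skw lqzqz kys rrt zxi okm mcra fcki
Hunk 3: at line 5 remove [zxi,okm] add [htc] -> 9 lines: kwiu dbtrh skw lqzqz kys rrt htc mcra fcki
Hunk 4: at line 6 remove [htc,mcra] add [wlxwl,bhw] -> 9 lines: kwiu dbtrh skw lqzqz kys rrt wlxwl bhw fcki
Hunk 5: at line 1 remove [skw,lqzqz] add [ixzy,xnpq] -> 9 lines: kwiu dbtrh ixzy xnpq kys rrt wlxwl bhw fcki
Final line count: 9

Answer: 9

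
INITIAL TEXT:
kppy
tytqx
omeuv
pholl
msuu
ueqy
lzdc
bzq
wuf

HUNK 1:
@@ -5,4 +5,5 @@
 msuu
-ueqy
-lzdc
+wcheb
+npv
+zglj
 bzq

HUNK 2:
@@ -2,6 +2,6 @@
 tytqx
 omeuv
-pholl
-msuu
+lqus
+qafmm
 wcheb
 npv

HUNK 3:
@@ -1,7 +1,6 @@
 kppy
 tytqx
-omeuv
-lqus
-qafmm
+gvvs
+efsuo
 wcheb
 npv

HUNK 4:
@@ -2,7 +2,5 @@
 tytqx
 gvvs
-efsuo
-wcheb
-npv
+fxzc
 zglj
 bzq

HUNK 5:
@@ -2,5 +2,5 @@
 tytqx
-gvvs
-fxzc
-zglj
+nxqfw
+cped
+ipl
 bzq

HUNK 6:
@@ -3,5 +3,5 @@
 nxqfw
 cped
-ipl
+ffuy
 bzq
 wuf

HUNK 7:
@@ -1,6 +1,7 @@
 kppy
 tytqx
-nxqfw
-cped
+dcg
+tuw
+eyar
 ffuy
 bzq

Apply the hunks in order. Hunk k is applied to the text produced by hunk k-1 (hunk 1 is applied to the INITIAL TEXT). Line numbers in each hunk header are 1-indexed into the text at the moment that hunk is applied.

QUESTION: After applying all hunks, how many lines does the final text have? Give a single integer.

Answer: 8

Derivation:
Hunk 1: at line 5 remove [ueqy,lzdc] add [wcheb,npv,zglj] -> 10 lines: kppy tytqx omeuv pholl msuu wcheb npv zglj bzq wuf
Hunk 2: at line 2 remove [pholl,msuu] add [lqus,qafmm] -> 10 lines: kppy tytqx omeuv lqus qafmm wcheb npv zglj bzq wuf
Hunk 3: at line 1 remove [omeuv,lqus,qafmm] add [gvvs,efsuo] -> 9 lines: kppy tytqx gvvs efsuo wcheb npv zglj bzq wuf
Hunk 4: at line 2 remove [efsuo,wcheb,npv] add [fxzc] -> 7 lines: kppy tytqx gvvs fxzc zglj bzq wuf
Hunk 5: at line 2 remove [gvvs,fxzc,zglj] add [nxqfw,cped,ipl] -> 7 lines: kppy tytqx nxqfw cped ipl bzq wuf
Hunk 6: at line 3 remove [ipl] add [ffuy] -> 7 lines: kppy tytqx nxqfw cped ffuy bzq wuf
Hunk 7: at line 1 remove [nxqfw,cped] add [dcg,tuw,eyar] -> 8 lines: kppy tytqx dcg tuw eyar ffuy bzq wuf
Final line count: 8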